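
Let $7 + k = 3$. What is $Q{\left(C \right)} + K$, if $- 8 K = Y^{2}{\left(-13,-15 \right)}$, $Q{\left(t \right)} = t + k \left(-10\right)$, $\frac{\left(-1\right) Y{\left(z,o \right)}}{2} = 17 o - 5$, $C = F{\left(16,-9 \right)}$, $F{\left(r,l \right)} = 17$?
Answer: $-33743$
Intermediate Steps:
$k = -4$ ($k = -7 + 3 = -4$)
$C = 17$
$Y{\left(z,o \right)} = 10 - 34 o$ ($Y{\left(z,o \right)} = - 2 \left(17 o - 5\right) = - 2 \left(-5 + 17 o\right) = 10 - 34 o$)
$Q{\left(t \right)} = 40 + t$ ($Q{\left(t \right)} = t - -40 = t + 40 = 40 + t$)
$K = -33800$ ($K = - \frac{\left(10 - -510\right)^{2}}{8} = - \frac{\left(10 + 510\right)^{2}}{8} = - \frac{520^{2}}{8} = \left(- \frac{1}{8}\right) 270400 = -33800$)
$Q{\left(C \right)} + K = \left(40 + 17\right) - 33800 = 57 - 33800 = -33743$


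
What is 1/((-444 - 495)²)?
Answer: 1/881721 ≈ 1.1341e-6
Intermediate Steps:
1/((-444 - 495)²) = 1/((-939)²) = 1/881721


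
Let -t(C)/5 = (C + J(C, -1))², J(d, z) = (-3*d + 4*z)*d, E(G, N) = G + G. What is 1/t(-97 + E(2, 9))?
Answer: -1/3294231120 ≈ -3.0356e-10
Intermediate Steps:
E(G, N) = 2*G
J(d, z) = d*(-3*d + 4*z)
t(C) = -5*(C + C*(-4 - 3*C))² (t(C) = -5*(C + C*(-3*C + 4*(-1)))² = -5*(C + C*(-3*C - 4))² = -5*(C + C*(-4 - 3*C))²)
1/t(-97 + E(2, 9)) = 1/(-45*(-97 + 2*2)²*(1 + (-97 + 2*2))²) = 1/(-45*(-97 + 4)²*(1 + (-97 + 4))²) = 1/(-45*(-93)²*(1 - 93)²) = 1/(-45*8649*(-92)²) = 1/(-45*8649*8464) = 1/(-3294231120) = -1/3294231120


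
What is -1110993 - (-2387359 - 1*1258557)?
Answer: 2534923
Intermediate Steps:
-1110993 - (-2387359 - 1*1258557) = -1110993 - (-2387359 - 1258557) = -1110993 - 1*(-3645916) = -1110993 + 3645916 = 2534923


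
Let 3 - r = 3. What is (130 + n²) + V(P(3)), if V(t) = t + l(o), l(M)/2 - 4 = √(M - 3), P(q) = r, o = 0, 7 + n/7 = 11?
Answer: 922 + 2*I*√3 ≈ 922.0 + 3.4641*I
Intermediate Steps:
r = 0 (r = 3 - 1*3 = 3 - 3 = 0)
n = 28 (n = -49 + 7*11 = -49 + 77 = 28)
P(q) = 0
l(M) = 8 + 2*√(-3 + M) (l(M) = 8 + 2*√(M - 3) = 8 + 2*√(-3 + M))
V(t) = 8 + t + 2*I*√3 (V(t) = t + (8 + 2*√(-3 + 0)) = t + (8 + 2*√(-3)) = t + (8 + 2*(I*√3)) = t + (8 + 2*I*√3) = 8 + t + 2*I*√3)
(130 + n²) + V(P(3)) = (130 + 28²) + (8 + 0 + 2*I*√3) = (130 + 784) + (8 + 2*I*√3) = 914 + (8 + 2*I*√3) = 922 + 2*I*√3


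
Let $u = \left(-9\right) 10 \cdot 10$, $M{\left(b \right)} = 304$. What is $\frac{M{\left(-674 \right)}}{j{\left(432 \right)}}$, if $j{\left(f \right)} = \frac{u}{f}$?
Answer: $- \frac{3648}{25} \approx -145.92$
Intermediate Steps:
$u = -900$ ($u = \left(-90\right) 10 = -900$)
$j{\left(f \right)} = - \frac{900}{f}$
$\frac{M{\left(-674 \right)}}{j{\left(432 \right)}} = \frac{304}{\left(-900\right) \frac{1}{432}} = \frac{304}{- \frac{25}{12}} = 304 \left(- \frac{12}{25}\right) = - \frac{3648}{25}$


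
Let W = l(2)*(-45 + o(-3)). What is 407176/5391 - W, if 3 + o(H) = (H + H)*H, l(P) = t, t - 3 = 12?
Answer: 2833126/5391 ≈ 525.53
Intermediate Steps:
t = 15 (t = 3 + 12 = 15)
l(P) = 15
o(H) = -3 + 2*H² (o(H) = -3 + (H + H)*H = -3 + (2*H)*H = -3 + 2*H²)
W = -450 (W = 15*(-45 + (-3 + 2*(-3)²)) = 15*(-45 + (-3 + 2*9)) = 15*(-45 + (-3 + 18)) = 15*(-45 + 15) = 15*(-30) = -450)
407176/5391 - W = 407176/5391 - 1*(-450) = 407176*(1/5391) + 450 = 407176/5391 + 450 = 2833126/5391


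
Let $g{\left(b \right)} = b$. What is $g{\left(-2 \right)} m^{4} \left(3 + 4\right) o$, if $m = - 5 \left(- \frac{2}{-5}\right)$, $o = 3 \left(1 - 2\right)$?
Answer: $672$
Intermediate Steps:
$o = -3$ ($o = 3 \left(-1\right) = -3$)
$m = -2$ ($m = - 5 \left(\left(-2\right) \left(- \frac{1}{5}\right)\right) = \left(-5\right) \frac{2}{5} = -2$)
$g{\left(-2 \right)} m^{4} \left(3 + 4\right) o = - 2 \left(-2\right)^{4} \left(3 + 4\right) \left(-3\right) = \left(-2\right) 16 \cdot 7 \left(-3\right) = \left(-32\right) \left(-21\right) = 672$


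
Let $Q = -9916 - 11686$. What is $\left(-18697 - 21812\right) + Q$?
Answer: $-62111$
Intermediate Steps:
$Q = -21602$ ($Q = -9916 - 11686 = -21602$)
$\left(-18697 - 21812\right) + Q = \left(-18697 - 21812\right) - 21602 = -40509 - 21602 = -62111$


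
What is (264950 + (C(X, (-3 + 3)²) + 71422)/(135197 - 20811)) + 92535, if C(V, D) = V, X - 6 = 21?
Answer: 40891350659/114386 ≈ 3.5749e+5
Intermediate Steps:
X = 27 (X = 6 + 21 = 27)
(264950 + (C(X, (-3 + 3)²) + 71422)/(135197 - 20811)) + 92535 = (264950 + (27 + 71422)/(135197 - 20811)) + 92535 = (264950 + 71449/114386) + 92535 = 30306642149/114386 + 92535 = 40891350659/114386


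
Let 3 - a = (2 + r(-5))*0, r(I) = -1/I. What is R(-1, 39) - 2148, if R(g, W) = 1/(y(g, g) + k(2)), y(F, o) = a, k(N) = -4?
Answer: -2149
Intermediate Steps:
a = 3 (a = 3 - (2 - 1/(-5))*0 = 3 - (2 - 1*(-⅕))*0 = 3 - (2 + ⅕)*0 = 3 - 11*0/5 = 3 - 1*0 = 3 + 0 = 3)
y(F, o) = 3
R(g, W) = -1 (R(g, W) = 1/(3 - 4) = 1/(-1) = -1)
R(-1, 39) - 2148 = -1 - 2148 = -2149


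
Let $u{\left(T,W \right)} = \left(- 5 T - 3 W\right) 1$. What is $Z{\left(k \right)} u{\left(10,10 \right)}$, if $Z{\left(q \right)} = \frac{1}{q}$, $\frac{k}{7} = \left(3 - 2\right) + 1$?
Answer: $- \frac{40}{7} \approx -5.7143$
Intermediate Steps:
$k = 14$ ($k = 7 \left(\left(3 - 2\right) + 1\right) = 7 \left(1 + 1\right) = 7 \cdot 2 = 14$)
$u{\left(T,W \right)} = - 5 T - 3 W$
$Z{\left(k \right)} u{\left(10,10 \right)} = \frac{\left(-5\right) 10 - 30}{14} = \frac{-50 - 30}{14} = \frac{1}{14} \left(-80\right) = - \frac{40}{7}$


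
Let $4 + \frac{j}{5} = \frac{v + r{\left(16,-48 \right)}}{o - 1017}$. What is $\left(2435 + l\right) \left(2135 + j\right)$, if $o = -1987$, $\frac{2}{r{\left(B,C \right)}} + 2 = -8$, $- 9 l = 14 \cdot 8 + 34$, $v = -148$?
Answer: $\frac{46108200523}{9012} \approx 5.1163 \cdot 10^{6}$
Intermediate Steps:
$l = - \frac{146}{9}$ ($l = - \frac{14 \cdot 8 + 34}{9} = - \frac{112 + 34}{9} = \left(- \frac{1}{9}\right) 146 = - \frac{146}{9} \approx -16.222$)
$r{\left(B,C \right)} = - \frac{1}{5}$ ($r{\left(B,C \right)} = \frac{2}{-2 - 8} = \frac{2}{-10} = 2 \left(- \frac{1}{10}\right) = - \frac{1}{5}$)
$j = - \frac{59339}{3004}$ ($j = -20 + 5 \frac{-148 - \frac{1}{5}}{-1987 - 1017} = -20 + 5 \left(- \frac{741}{5 \left(-3004\right)}\right) = -20 + 5 \left(\left(- \frac{741}{5}\right) \left(- \frac{1}{3004}\right)\right) = -20 + 5 \cdot \frac{741}{15020} = -20 + \frac{741}{3004} = - \frac{59339}{3004} \approx -19.753$)
$\left(2435 + l\right) \left(2135 + j\right) = \left(2435 - \frac{146}{9}\right) \left(2135 - \frac{59339}{3004}\right) = \frac{21769}{9} \cdot \frac{6354201}{3004} = \frac{46108200523}{9012}$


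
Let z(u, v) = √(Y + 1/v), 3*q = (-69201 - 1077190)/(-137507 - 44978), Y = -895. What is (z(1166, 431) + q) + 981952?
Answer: 537575678551/547455 + 4*I*√10390979/431 ≈ 9.8195e+5 + 29.917*I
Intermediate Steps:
q = 1146391/547455 (q = ((-69201 - 1077190)/(-137507 - 44978))/3 = (-1146391/(-182485))/3 = (-1146391*(-1/182485))/3 = (⅓)*(1146391/182485) = 1146391/547455 ≈ 2.0940)
z(u, v) = √(-895 + 1/v)
(z(1166, 431) + q) + 981952 = (√(-895 + 1/431) + 1146391/547455) + 981952 = (√(-385744/431) + 1146391/547455) + 981952 = (4*I*√10390979/431 + 1146391/547455) + 981952 = (1146391/547455 + 4*I*√10390979/431) + 981952 = 537575678551/547455 + 4*I*√10390979/431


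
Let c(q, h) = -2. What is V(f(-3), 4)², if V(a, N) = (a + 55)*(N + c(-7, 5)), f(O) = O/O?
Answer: 12544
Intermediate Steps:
f(O) = 1
V(a, N) = (-2 + N)*(55 + a) (V(a, N) = (a + 55)*(N - 2) = (55 + a)*(-2 + N) = (-2 + N)*(55 + a))
V(f(-3), 4)² = (-110 - 2*1 + 55*4 + 4*1)² = (-110 - 2 + 220 + 4)² = 112² = 12544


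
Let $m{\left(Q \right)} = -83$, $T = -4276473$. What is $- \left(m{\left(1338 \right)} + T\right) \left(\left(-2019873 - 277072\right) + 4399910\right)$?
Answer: $8993447588540$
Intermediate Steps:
$- \left(m{\left(1338 \right)} + T\right) \left(\left(-2019873 - 277072\right) + 4399910\right) = - \left(-83 - 4276473\right) \left(\left(-2019873 - 277072\right) + 4399910\right) = - \left(-4276556\right) \left(-2296945 + 4399910\right) = - \left(-4276556\right) 2102965 = \left(-1\right) \left(-8993447588540\right) = 8993447588540$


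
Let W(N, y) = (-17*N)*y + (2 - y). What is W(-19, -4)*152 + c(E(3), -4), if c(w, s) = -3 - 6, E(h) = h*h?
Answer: -195481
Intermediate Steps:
W(N, y) = 2 - y - 17*N*y (W(N, y) = -17*N*y + (2 - y) = 2 - y - 17*N*y)
E(h) = h²
c(w, s) = -9
W(-19, -4)*152 + c(E(3), -4) = (2 - 1*(-4) - 17*(-19)*(-4))*152 - 9 = (2 + 4 - 1292)*152 - 9 = -1286*152 - 9 = -195472 - 9 = -195481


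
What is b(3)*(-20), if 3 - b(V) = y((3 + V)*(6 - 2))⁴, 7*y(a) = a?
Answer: 6491460/2401 ≈ 2703.6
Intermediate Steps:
y(a) = a/7
b(V) = 3 - (12/7 + 4*V/7)⁴ (b(V) = 3 - (((3 + V)*(6 - 2))/7)⁴ = 3 - (((3 + V)*4)/7)⁴ = 3 - ((12 + 4*V)/7)⁴ = 3 - (12/7 + 4*V/7)⁴)
b(3)*(-20) = (3 - 256*(3 + 3)⁴/2401)*(-20) = (3 - 256/2401*6⁴)*(-20) = (3 - 256/2401*1296)*(-20) = (3 - 331776/2401)*(-20) = -324573/2401*(-20) = 6491460/2401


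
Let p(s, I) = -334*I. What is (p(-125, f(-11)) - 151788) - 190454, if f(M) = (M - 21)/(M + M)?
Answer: -3770006/11 ≈ -3.4273e+5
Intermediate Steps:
f(M) = (-21 + M)/(2*M) (f(M) = (-21 + M)/((2*M)) = (-21 + M)*(1/(2*M)) = (-21 + M)/(2*M))
(p(-125, f(-11)) - 151788) - 190454 = (-167*(-21 - 11)/(-11) - 151788) - 190454 = (-167*(-1)*(-32)/11 - 151788) - 190454 = (-334*16/11 - 151788) - 190454 = (-5344/11 - 151788) - 190454 = -1675012/11 - 190454 = -3770006/11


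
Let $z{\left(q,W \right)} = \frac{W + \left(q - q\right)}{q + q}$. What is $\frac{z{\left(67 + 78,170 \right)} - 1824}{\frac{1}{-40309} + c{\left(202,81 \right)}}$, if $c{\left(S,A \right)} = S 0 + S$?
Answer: $- \frac{2131499611}{236130093} \approx -9.0268$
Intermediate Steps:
$c{\left(S,A \right)} = S$ ($c{\left(S,A \right)} = 0 + S = S$)
$z{\left(q,W \right)} = \frac{W}{2 q}$ ($z{\left(q,W \right)} = \frac{W + 0}{2 q} = W \frac{1}{2 q} = \frac{W}{2 q}$)
$\frac{z{\left(67 + 78,170 \right)} - 1824}{\frac{1}{-40309} + c{\left(202,81 \right)}} = \frac{\frac{1}{2} \cdot 170 \frac{1}{67 + 78} - 1824}{\frac{1}{-40309} + 202} = \frac{\frac{1}{2} \cdot 170 \cdot \frac{1}{145} - 1824}{- \frac{1}{40309} + 202} = \frac{\frac{1}{2} \cdot 170 \cdot \frac{1}{145} - 1824}{\frac{8142417}{40309}} = \left(\frac{17}{29} - 1824\right) \frac{40309}{8142417} = \left(- \frac{52879}{29}\right) \frac{40309}{8142417} = - \frac{2131499611}{236130093}$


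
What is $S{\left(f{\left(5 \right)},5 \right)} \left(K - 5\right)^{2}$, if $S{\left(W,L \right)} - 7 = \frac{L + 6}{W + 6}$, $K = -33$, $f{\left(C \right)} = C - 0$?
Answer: $11552$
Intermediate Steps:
$f{\left(C \right)} = C$ ($f{\left(C \right)} = C + 0 = C$)
$S{\left(W,L \right)} = 7 + \frac{6 + L}{6 + W}$ ($S{\left(W,L \right)} = 7 + \frac{L + 6}{W + 6} = 7 + \frac{6 + L}{6 + W}$)
$S{\left(f{\left(5 \right)},5 \right)} \left(K - 5\right)^{2} = \frac{48 + 5 + 7 \cdot 5}{6 + 5} \left(-33 - 5\right)^{2} = \frac{48 + 5 + 35}{11} \left(-38\right)^{2} = \frac{1}{11} \cdot 88 \cdot 1444 = 8 \cdot 1444 = 11552$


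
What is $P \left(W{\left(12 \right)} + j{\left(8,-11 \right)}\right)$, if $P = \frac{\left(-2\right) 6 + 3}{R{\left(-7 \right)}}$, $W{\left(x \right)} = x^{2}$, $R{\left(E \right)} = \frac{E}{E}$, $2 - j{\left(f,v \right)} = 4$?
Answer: $-1278$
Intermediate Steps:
$j{\left(f,v \right)} = -2$ ($j{\left(f,v \right)} = 2 - 4 = -2$)
$R{\left(E \right)} = 1$
$P = -9$ ($P = \frac{\left(-2\right) 6 + 3}{1} = \left(-12 + 3\right) 1 = \left(-9\right) 1 = -9$)
$P \left(W{\left(12 \right)} + j{\left(8,-11 \right)}\right) = - 9 \left(12^{2} - 2\right) = - 9 \left(144 - 2\right) = \left(-9\right) 142 = -1278$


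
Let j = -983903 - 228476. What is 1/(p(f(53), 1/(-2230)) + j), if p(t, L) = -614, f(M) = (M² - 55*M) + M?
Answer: -1/1212993 ≈ -8.2441e-7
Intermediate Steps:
f(M) = M² - 54*M
j = -1212379
1/(p(f(53), 1/(-2230)) + j) = 1/(-614 - 1212379) = 1/(-1212993) = -1/1212993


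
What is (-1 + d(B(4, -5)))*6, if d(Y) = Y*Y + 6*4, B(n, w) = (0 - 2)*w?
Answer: 738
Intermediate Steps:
B(n, w) = -2*w
d(Y) = 24 + Y**2 (d(Y) = Y**2 + 24 = 24 + Y**2)
(-1 + d(B(4, -5)))*6 = (-1 + (24 + (-2*(-5))**2))*6 = (-1 + (24 + 10**2))*6 = (-1 + (24 + 100))*6 = (-1 + 124)*6 = 123*6 = 738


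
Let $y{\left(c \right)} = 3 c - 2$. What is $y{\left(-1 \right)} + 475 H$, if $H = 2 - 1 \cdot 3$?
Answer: $-480$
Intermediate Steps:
$H = -1$ ($H = 2 - 3 = -1$)
$y{\left(c \right)} = -2 + 3 c$
$y{\left(-1 \right)} + 475 H = \left(-2 + 3 \left(-1\right)\right) + 475 \left(-1\right) = \left(-2 - 3\right) - 475 = -5 - 475 = -480$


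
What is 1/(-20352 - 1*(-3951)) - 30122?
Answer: -494030923/16401 ≈ -30122.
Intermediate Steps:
1/(-20352 - 1*(-3951)) - 30122 = 1/(-20352 + 3951) - 30122 = 1/(-16401) - 30122 = -1/16401 - 30122 = -494030923/16401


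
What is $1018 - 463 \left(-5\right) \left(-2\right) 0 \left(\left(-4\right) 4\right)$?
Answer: $1018$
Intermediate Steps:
$1018 - 463 \left(-5\right) \left(-2\right) 0 \left(\left(-4\right) 4\right) = 1018 - 463 \cdot 10 \cdot 0 \left(-16\right) = 1018 - 463 \cdot 0 \left(-16\right) = 1018 - 0 = 1018 + 0 = 1018$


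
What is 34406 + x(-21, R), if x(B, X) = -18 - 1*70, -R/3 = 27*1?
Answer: 34318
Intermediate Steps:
R = -81 ≈ -81.000
x(B, X) = -88 (x(B, X) = -18 - 70 = -88)
34406 + x(-21, R) = 34406 - 88 = 34318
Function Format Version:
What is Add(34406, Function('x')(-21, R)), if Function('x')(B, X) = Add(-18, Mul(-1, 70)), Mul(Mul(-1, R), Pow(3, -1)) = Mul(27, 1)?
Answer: 34318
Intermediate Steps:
R = -81 (R = Mul(-3, Mul(27, 1)) = Mul(-3, 27) = -81)
Function('x')(B, X) = -88 (Function('x')(B, X) = Add(-18, -70) = -88)
Add(34406, Function('x')(-21, R)) = Add(34406, -88) = 34318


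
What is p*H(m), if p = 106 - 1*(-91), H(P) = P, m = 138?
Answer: 27186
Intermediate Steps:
p = 197 (p = 106 + 91 = 197)
p*H(m) = 197*138 = 27186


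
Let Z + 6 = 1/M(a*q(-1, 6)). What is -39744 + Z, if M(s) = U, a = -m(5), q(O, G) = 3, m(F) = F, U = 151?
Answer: -6002249/151 ≈ -39750.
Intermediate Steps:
a = -5 (a = -1*5 = -5)
M(s) = 151
Z = -905/151 (Z = -6 + 1/151 = -905/151 ≈ -5.9934)
-39744 + Z = -39744 - 905/151 = -6002249/151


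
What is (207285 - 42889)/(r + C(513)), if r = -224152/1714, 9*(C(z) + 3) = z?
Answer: -70443686/32899 ≈ -2141.2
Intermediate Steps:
C(z) = -3 + z/9
r = -112076/857 (r = -224152*1/1714 = -112076/857 ≈ -130.78)
(207285 - 42889)/(r + C(513)) = (207285 - 42889)/(-112076/857 + (-3 + (⅑)*513)) = 164396/(-112076/857 + (-3 + 57)) = 164396/(-112076/857 + 54) = 164396/(-65798/857) = 164396*(-857/65798) = -70443686/32899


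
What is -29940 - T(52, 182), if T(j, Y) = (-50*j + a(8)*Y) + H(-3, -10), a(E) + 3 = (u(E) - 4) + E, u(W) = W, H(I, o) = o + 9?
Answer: -28977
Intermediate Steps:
H(I, o) = 9 + o
a(E) = -7 + 2*E (a(E) = -3 + ((E - 4) + E) = -3 + ((-4 + E) + E) = -3 + (-4 + 2*E) = -7 + 2*E)
T(j, Y) = -1 - 50*j + 9*Y (T(j, Y) = (-50*j + (-7 + 2*8)*Y) + (9 - 10) = (-50*j + (-7 + 16)*Y) - 1 = (-50*j + 9*Y) - 1 = -1 - 50*j + 9*Y)
-29940 - T(52, 182) = -29940 - (-1 - 50*52 + 9*182) = -29940 - (-1 - 2600 + 1638) = -29940 - 1*(-963) = -29940 + 963 = -28977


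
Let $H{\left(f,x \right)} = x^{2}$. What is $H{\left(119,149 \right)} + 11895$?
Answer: $34096$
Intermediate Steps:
$H{\left(119,149 \right)} + 11895 = 149^{2} + 11895 = 22201 + 11895 = 34096$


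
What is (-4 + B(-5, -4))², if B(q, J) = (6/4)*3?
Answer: ¼ ≈ 0.25000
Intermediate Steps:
B(q, J) = 9/2 (B(q, J) = (6*(¼))*3 = (3/2)*3 = 9/2)
(-4 + B(-5, -4))² = (-4 + 9/2)² = (½)² = ¼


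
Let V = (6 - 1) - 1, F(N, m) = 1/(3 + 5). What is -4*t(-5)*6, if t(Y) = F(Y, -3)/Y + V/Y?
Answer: 99/5 ≈ 19.800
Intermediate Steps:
F(N, m) = ⅛ (F(N, m) = 1/8 = ⅛)
V = 4 (V = 5 - 1 = 4)
t(Y) = 33/(8*Y) (t(Y) = 1/(8*Y) + 4/Y = 33/(8*Y))
-4*t(-5)*6 = -33/(2*(-5))*6 = -33*(-1)/(2*5)*6 = -4*(-33/40)*6 = (33/10)*6 = 99/5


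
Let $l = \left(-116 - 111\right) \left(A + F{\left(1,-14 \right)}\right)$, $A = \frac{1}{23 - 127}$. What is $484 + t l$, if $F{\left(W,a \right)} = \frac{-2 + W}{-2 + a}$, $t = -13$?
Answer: $\frac{10241}{16} \approx 640.06$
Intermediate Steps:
$A = - \frac{1}{104}$ ($A = \frac{1}{-104} = - \frac{1}{104} \approx -0.0096154$)
$F{\left(W,a \right)} = \frac{-2 + W}{-2 + a}$
$l = - \frac{2497}{208}$ ($l = \left(-116 - 111\right) \left(- \frac{1}{104} + \frac{-2 + 1}{-2 - 14}\right) = - 227 \left(- \frac{1}{104} + \frac{1}{-16} \left(-1\right)\right) = - 227 \left(- \frac{1}{104} - - \frac{1}{16}\right) = - 227 \left(- \frac{1}{104} + \frac{1}{16}\right) = \left(-227\right) \frac{11}{208} = - \frac{2497}{208} \approx -12.005$)
$484 + t l = 484 - - \frac{2497}{16} = 484 + \frac{2497}{16} = \frac{10241}{16}$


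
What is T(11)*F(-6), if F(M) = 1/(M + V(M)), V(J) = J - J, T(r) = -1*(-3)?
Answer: -1/2 ≈ -0.50000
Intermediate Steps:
T(r) = 3
V(J) = 0
F(M) = 1/M (F(M) = 1/(M + 0) = 1/M)
T(11)*F(-6) = 3/(-6) = 3*(-1/6) = -1/2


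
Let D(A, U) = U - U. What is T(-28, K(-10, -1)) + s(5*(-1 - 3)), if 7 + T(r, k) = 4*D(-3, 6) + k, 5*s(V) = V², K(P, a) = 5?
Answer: 78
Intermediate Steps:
D(A, U) = 0
s(V) = V²/5
T(r, k) = -7 + k (T(r, k) = -7 + (4*0 + k) = -7 + (0 + k) = -7 + k)
T(-28, K(-10, -1)) + s(5*(-1 - 3)) = (-7 + 5) + (5*(-1 - 3))²/5 = -2 + (5*(-4))²/5 = -2 + (⅕)*(-20)² = -2 + (⅕)*400 = -2 + 80 = 78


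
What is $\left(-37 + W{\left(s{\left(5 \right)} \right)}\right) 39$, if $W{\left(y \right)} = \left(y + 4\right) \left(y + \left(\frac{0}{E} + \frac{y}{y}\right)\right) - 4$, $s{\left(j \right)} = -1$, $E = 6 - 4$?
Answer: $-1599$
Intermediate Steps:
$E = 2$ ($E = 6 - 4 = 2$)
$W{\left(y \right)} = -4 + \left(1 + y\right) \left(4 + y\right)$ ($W{\left(y \right)} = \left(y + 4\right) \left(y + \left(\frac{0}{2} + \frac{y}{y}\right)\right) - 4 = \left(4 + y\right) \left(y + \left(0 \cdot \frac{1}{2} + 1\right)\right) - 4 = \left(4 + y\right) \left(y + \left(0 + 1\right)\right) - 4 = \left(4 + y\right) \left(y + 1\right) - 4 = \left(4 + y\right) \left(1 + y\right) - 4 = \left(1 + y\right) \left(4 + y\right) - 4 = -4 + \left(1 + y\right) \left(4 + y\right)$)
$\left(-37 + W{\left(s{\left(5 \right)} \right)}\right) 39 = \left(-37 - \left(5 - 1\right)\right) 39 = \left(-37 - 4\right) 39 = \left(-41\right) 39 = -1599$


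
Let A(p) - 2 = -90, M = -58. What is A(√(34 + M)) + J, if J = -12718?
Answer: -12806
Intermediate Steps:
A(p) = -88 (A(p) = 2 - 90 = -88)
A(√(34 + M)) + J = -88 - 12718 = -12806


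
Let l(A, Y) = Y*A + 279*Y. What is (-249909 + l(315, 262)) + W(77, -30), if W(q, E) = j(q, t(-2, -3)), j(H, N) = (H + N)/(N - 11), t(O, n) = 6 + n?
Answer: -94291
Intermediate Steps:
l(A, Y) = 279*Y + A*Y (l(A, Y) = A*Y + 279*Y = 279*Y + A*Y)
j(H, N) = (H + N)/(-11 + N)
W(q, E) = -3/8 - q/8 (W(q, E) = (q + (6 - 3))/(-11 + (6 - 3)) = (q + 3)/(-11 + 3) = (3 + q)/(-8) = -(3 + q)/8 = -3/8 - q/8)
(-249909 + l(315, 262)) + W(77, -30) = (-249909 + 262*(279 + 315)) + (-3/8 - 1/8*77) = (-249909 + 262*594) + (-3/8 - 77/8) = (-249909 + 155628) - 10 = -94281 - 10 = -94291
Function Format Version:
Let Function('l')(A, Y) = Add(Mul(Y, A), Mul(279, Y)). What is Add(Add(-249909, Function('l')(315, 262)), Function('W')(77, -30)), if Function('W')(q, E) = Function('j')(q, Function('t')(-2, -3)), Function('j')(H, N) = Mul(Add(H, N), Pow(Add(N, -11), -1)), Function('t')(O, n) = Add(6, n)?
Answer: -94291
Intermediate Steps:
Function('l')(A, Y) = Add(Mul(279, Y), Mul(A, Y)) (Function('l')(A, Y) = Add(Mul(A, Y), Mul(279, Y)) = Add(Mul(279, Y), Mul(A, Y)))
Function('j')(H, N) = Mul(Pow(Add(-11, N), -1), Add(H, N)) (Function('j')(H, N) = Mul(Add(H, N), Pow(Add(-11, N), -1)) = Mul(Pow(Add(-11, N), -1), Add(H, N)))
Function('W')(q, E) = Add(Rational(-3, 8), Mul(Rational(-1, 8), q)) (Function('W')(q, E) = Mul(Pow(Add(-11, Add(6, -3)), -1), Add(q, Add(6, -3))) = Mul(Pow(Add(-11, 3), -1), Add(q, 3)) = Mul(Pow(-8, -1), Add(3, q)) = Mul(Rational(-1, 8), Add(3, q)) = Add(Rational(-3, 8), Mul(Rational(-1, 8), q)))
Add(Add(-249909, Function('l')(315, 262)), Function('W')(77, -30)) = Add(Add(-249909, Mul(262, Add(279, 315))), Add(Rational(-3, 8), Mul(Rational(-1, 8), 77))) = Add(Add(-249909, Mul(262, 594)), Add(Rational(-3, 8), Rational(-77, 8))) = Add(Add(-249909, 155628), -10) = Add(-94281, -10) = -94291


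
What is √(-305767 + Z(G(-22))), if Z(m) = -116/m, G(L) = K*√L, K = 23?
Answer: √(-19571839903 + 14674*I*√22)/253 ≈ 0.00097228 + 552.96*I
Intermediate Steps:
G(L) = 23*√L
√(-305767 + Z(G(-22))) = √(-305767 - 116*(-I*√22/506)) = √(-305767 - (-58)*I*√22/253) = √(-305767 + 58*I*√22/253)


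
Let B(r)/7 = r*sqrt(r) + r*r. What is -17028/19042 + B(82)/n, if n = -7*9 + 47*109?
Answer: 101263397/12044065 + 287*sqrt(82)/2530 ≈ 9.4350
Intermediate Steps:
B(r) = 7*r**2 + 7*r**(3/2) (B(r) = 7*(r*sqrt(r) + r*r) = 7*(r**(3/2) + r**2) = 7*(r**2 + r**(3/2)) = 7*r**2 + 7*r**(3/2))
n = 5060 (n = -63 + 5123 = 5060)
-17028/19042 + B(82)/n = -17028/19042 + (7*82**2 + 7*82**(3/2))/5060 = -17028*1/19042 + (7*6724 + 7*(82*sqrt(82)))*(1/5060) = -8514/9521 + (47068 + 574*sqrt(82))*(1/5060) = -8514/9521 + (11767/1265 + 287*sqrt(82)/2530) = 101263397/12044065 + 287*sqrt(82)/2530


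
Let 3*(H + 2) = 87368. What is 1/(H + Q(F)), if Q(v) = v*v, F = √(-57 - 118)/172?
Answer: 88752/2584516883 ≈ 3.4340e-5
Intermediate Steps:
H = 87362/3 (H = -2 + (⅓)*87368 = -2 + 87368/3 = 87362/3 ≈ 29121.)
F = 5*I*√7/172 (F = √(-175)*(1/172) = (5*I*√7)*(1/172) = 5*I*√7/172 ≈ 0.076911*I)
Q(v) = v²
1/(H + Q(F)) = 1/(87362/3 + (5*I*√7/172)²) = 1/(87362/3 - 175/29584) = 1/(2584516883/88752) = 88752/2584516883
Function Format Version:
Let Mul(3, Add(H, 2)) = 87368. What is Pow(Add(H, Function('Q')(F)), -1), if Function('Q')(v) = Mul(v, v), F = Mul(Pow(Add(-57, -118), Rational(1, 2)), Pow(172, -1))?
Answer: Rational(88752, 2584516883) ≈ 3.4340e-5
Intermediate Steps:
H = Rational(87362, 3) (H = Add(-2, Mul(Rational(1, 3), 87368)) = Add(-2, Rational(87368, 3)) = Rational(87362, 3) ≈ 29121.)
F = Mul(Rational(5, 172), I, Pow(7, Rational(1, 2))) (F = Mul(Pow(-175, Rational(1, 2)), Rational(1, 172)) = Mul(Mul(5, I, Pow(7, Rational(1, 2))), Rational(1, 172)) = Mul(Rational(5, 172), I, Pow(7, Rational(1, 2))) ≈ Mul(0.076911, I))
Function('Q')(v) = Pow(v, 2)
Pow(Add(H, Function('Q')(F)), -1) = Pow(Add(Rational(87362, 3), Pow(Mul(Rational(5, 172), I, Pow(7, Rational(1, 2))), 2)), -1) = Pow(Add(Rational(87362, 3), Rational(-175, 29584)), -1) = Pow(Rational(2584516883, 88752), -1) = Rational(88752, 2584516883)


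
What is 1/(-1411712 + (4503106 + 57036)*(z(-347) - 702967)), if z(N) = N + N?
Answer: -1/3208795491574 ≈ -3.1164e-13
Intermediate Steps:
z(N) = 2*N
1/(-1411712 + (4503106 + 57036)*(z(-347) - 702967)) = 1/(-1411712 + (4503106 + 57036)*(2*(-347) - 702967)) = 1/(-1411712 + 4560142*(-694 - 702967)) = 1/(-1411712 + 4560142*(-703661)) = 1/(-1411712 - 3208794079862) = 1/(-3208795491574) = -1/3208795491574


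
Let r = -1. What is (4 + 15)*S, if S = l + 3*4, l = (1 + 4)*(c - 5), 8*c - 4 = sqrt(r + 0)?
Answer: -399/2 + 95*I/8 ≈ -199.5 + 11.875*I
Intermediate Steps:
c = 1/2 + I/8 (c = 1/2 + sqrt(-1 + 0)/8 = 1/2 + sqrt(-1)/8 = 1/2 + I/8 ≈ 0.5 + 0.125*I)
l = -45/2 + 5*I/8 (l = (1 + 4)*((1/2 + I/8) - 5) = 5*(-9/2 + I/8) = -45/2 + 5*I/8 ≈ -22.5 + 0.625*I)
S = -21/2 + 5*I/8 (S = (-45/2 + 5*I/8) + 3*4 = (-45/2 + 5*I/8) + 12 = -21/2 + 5*I/8 ≈ -10.5 + 0.625*I)
(4 + 15)*S = (4 + 15)*(-21/2 + 5*I/8) = 19*(-21/2 + 5*I/8) = -399/2 + 95*I/8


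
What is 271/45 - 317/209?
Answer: 42374/9405 ≈ 4.5055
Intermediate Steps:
271/45 - 317/209 = 42374/9405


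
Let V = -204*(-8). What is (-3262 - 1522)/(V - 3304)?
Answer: 598/209 ≈ 2.8612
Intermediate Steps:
V = 1632
(-3262 - 1522)/(V - 3304) = (-3262 - 1522)/(1632 - 3304) = -4784/(-1672) = -4784*(-1/1672) = 598/209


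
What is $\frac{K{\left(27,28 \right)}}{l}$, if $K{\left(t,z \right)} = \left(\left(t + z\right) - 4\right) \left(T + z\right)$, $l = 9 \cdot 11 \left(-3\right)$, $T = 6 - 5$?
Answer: $- \frac{493}{99} \approx -4.9798$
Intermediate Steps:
$T = 1$ ($T = 6 - 5 = 1$)
$l = -297$ ($l = 99 \left(-3\right) = -297$)
$K{\left(t,z \right)} = \left(1 + z\right) \left(-4 + t + z\right)$ ($K{\left(t,z \right)} = \left(\left(t + z\right) - 4\right) \left(1 + z\right) = \left(-4 + t + z\right) \left(1 + z\right) = \left(1 + z\right) \left(-4 + t + z\right)$)
$\frac{K{\left(27,28 \right)}}{l} = \frac{-4 + 27 + 28^{2} - 84 + 27 \cdot 28}{-297} = \left(-4 + 27 + 784 - 84 + 756\right) \left(- \frac{1}{297}\right) = 1479 \left(- \frac{1}{297}\right) = - \frac{493}{99}$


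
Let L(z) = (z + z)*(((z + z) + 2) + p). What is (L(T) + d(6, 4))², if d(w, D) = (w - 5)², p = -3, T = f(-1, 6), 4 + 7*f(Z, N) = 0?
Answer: 28561/2401 ≈ 11.895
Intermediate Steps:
f(Z, N) = -4/7 (f(Z, N) = -4/7 + (⅐)*0 = -4/7 + 0 = -4/7)
T = -4/7 ≈ -0.57143
d(w, D) = (-5 + w)²
L(z) = 2*z*(-1 + 2*z) (L(z) = (z + z)*(((z + z) + 2) - 3) = (2*z)*((2*z + 2) - 3) = (2*z)*((2 + 2*z) - 3) = (2*z)*(-1 + 2*z) = 2*z*(-1 + 2*z))
(L(T) + d(6, 4))² = (2*(-4/7)*(-1 + 2*(-4/7)) + (-5 + 6)²)² = (2*(-4/7)*(-1 - 8/7) + 1²)² = (2*(-4/7)*(-15/7) + 1)² = (120/49 + 1)² = (169/49)² = 28561/2401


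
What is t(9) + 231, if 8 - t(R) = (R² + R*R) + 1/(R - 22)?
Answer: 1002/13 ≈ 77.077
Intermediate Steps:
t(R) = 8 - 1/(-22 + R) - 2*R² (t(R) = 8 - ((R² + R*R) + 1/(R - 22)) = 8 - ((R² + R²) + 1/(-22 + R)) = 8 - (2*R² + 1/(-22 + R)) = 8 - (1/(-22 + R) + 2*R²) = 8 + (-1/(-22 + R) - 2*R²) = 8 - 1/(-22 + R) - 2*R²)
t(9) + 231 = (-177 - 2*9³ + 8*9 + 44*9²)/(-22 + 9) + 231 = (-177 - 2*729 + 72 + 44*81)/(-13) + 231 = -(-177 - 1458 + 72 + 3564)/13 + 231 = -1/13*2001 + 231 = -2001/13 + 231 = 1002/13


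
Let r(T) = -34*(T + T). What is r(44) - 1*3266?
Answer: -6258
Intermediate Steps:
r(T) = -68*T
r(44) - 1*3266 = -68*44 - 1*3266 = -2992 - 3266 = -6258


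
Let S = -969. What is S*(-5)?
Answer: 4845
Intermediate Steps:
S*(-5) = -969*(-5) = 4845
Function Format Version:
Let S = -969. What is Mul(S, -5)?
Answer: 4845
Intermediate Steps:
Mul(S, -5) = Mul(-969, -5) = 4845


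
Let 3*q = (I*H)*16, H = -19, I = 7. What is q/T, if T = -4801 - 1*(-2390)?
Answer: 2128/7233 ≈ 0.29421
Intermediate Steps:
T = -2411 (T = -4801 + 2390 = -2411)
q = -2128/3 (q = ((7*(-19))*16)/3 = (-133*16)/3 = (⅓)*(-2128) = -2128/3 ≈ -709.33)
q/T = -2128/3/(-2411) = -2128/3*(-1/2411) = 2128/7233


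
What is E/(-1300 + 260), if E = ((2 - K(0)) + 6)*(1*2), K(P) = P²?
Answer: -1/65 ≈ -0.015385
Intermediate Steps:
E = 16 (E = ((2 - 1*0²) + 6)*(1*2) = ((2 - 1*0) + 6)*2 = ((2 + 0) + 6)*2 = (2 + 6)*2 = 8*2 = 16)
E/(-1300 + 260) = 16/(-1300 + 260) = 16/(-1040) = -1/1040*16 = -1/65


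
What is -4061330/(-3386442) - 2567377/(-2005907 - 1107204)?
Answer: 10668822200132/5271184920531 ≈ 2.0240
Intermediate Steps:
-4061330/(-3386442) - 2567377/(-2005907 - 1107204) = -4061330*(-1/3386442) - 2567377/(-3113111) = 2030665/1693221 - 2567377*(-1/3113111) = 2030665/1693221 + 2567377/3113111 = 10668822200132/5271184920531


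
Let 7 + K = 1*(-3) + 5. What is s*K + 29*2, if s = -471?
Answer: 2413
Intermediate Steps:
K = -5 (K = -7 + (1*(-3) + 5) = -7 + (-3 + 5) = -7 + 2 = -5)
s*K + 29*2 = -471*(-5) + 29*2 = 2355 + 58 = 2413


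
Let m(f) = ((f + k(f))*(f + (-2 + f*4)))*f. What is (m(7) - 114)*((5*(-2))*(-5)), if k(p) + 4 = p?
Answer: 109800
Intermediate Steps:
k(p) = -4 + p
m(f) = f*(-4 + 2*f)*(-2 + 5*f) (m(f) = ((f + (-4 + f))*(f + (-2 + f*4)))*f = ((-4 + 2*f)*(f + (-2 + 4*f)))*f = ((-4 + 2*f)*(-2 + 5*f))*f = f*(-4 + 2*f)*(-2 + 5*f))
(m(7) - 114)*((5*(-2))*(-5)) = (2*7*(4 - 12*7 + 5*7²) - 114)*((5*(-2))*(-5)) = (2*7*(4 - 84 + 5*49) - 114)*(-10*(-5)) = (2*7*(4 - 84 + 245) - 114)*50 = (2*7*165 - 114)*50 = (2310 - 114)*50 = 2196*50 = 109800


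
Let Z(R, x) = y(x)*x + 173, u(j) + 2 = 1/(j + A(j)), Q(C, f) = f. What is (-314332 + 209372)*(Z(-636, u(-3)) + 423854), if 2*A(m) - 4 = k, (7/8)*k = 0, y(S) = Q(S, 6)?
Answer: -44503984640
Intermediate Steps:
y(S) = 6
k = 0 (k = (8/7)*0 = 0)
A(m) = 2 (A(m) = 2 + (½)*0 = 2 + 0 = 2)
u(j) = -2 + 1/(2 + j) (u(j) = -2 + 1/(j + 2) = -2 + 1/(2 + j))
Z(R, x) = 173 + 6*x (Z(R, x) = 6*x + 173 = 173 + 6*x)
(-314332 + 209372)*(Z(-636, u(-3)) + 423854) = (-314332 + 209372)*((173 + 6*((-3 - 2*(-3))/(2 - 3))) + 423854) = -104960*((173 + 6*((-3 + 6)/(-1))) + 423854) = -104960*((173 + 6*(-1*3)) + 423854) = -104960*((173 + 6*(-3)) + 423854) = -104960*((173 - 18) + 423854) = -104960*(155 + 423854) = -104960*424009 = -44503984640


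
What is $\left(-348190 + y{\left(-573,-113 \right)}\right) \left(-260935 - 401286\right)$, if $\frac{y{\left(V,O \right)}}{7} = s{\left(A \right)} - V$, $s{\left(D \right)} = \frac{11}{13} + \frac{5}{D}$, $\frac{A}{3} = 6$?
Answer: $\frac{53332660255945}{234} \approx 2.2792 \cdot 10^{11}$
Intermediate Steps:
$A = 18$ ($A = 3 \cdot 6 = 18$)
$s{\left(D \right)} = \frac{11}{13} + \frac{5}{D}$ ($s{\left(D \right)} = 11 \cdot \frac{1}{13} + \frac{5}{D} = \frac{11}{13} + \frac{5}{D}$)
$y{\left(V,O \right)} = \frac{1841}{234} - 7 V$ ($y{\left(V,O \right)} = 7 \left(\left(\frac{11}{13} + \frac{5}{18}\right) - V\right) = 7 \left(\frac{263}{234} - V\right) = \frac{1841}{234} - 7 V$)
$\left(-348190 + y{\left(-573,-113 \right)}\right) \left(-260935 - 401286\right) = \left(-348190 + \left(\frac{1841}{234} - -4011\right)\right) \left(-260935 - 401286\right) = \left(-348190 + \left(\frac{1841}{234} + 4011\right)\right) \left(-662221\right) = \left(-348190 + \frac{940415}{234}\right) \left(-662221\right) = \left(- \frac{80536045}{234}\right) \left(-662221\right) = \frac{53332660255945}{234}$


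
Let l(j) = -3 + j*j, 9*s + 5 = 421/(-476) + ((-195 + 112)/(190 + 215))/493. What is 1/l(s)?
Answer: -2531657590736400/6512558232004439 ≈ -0.38873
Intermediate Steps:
s = -32900069/50315580 (s = -5/9 + (421/(-476) + ((-195 + 112)/(190 + 215))/493)/9 = -5/9 + (421*(-1/476) - 83/405*(1/493))/9 = -5/9 + (-421/476 - 83*1/405*(1/493))/9 = -5/9 + (-421/476 - 83/405*1/493)/9 = -5/9 + (-421/476 - 83/199665)/9 = -5/9 + (⅑)*(-4946969/5590620) = -5/9 - 4946969/50315580 = -32900069/50315580 ≈ -0.65387)
l(j) = -3 + j²
1/l(s) = 1/(-3 + (-32900069/50315580)²) = 1/(-3 + 1082414540204761/2531657590736400) = 1/(-6512558232004439/2531657590736400) = -2531657590736400/6512558232004439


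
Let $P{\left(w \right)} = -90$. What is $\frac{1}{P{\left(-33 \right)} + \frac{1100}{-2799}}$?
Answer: $- \frac{2799}{253010} \approx -0.011063$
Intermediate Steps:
$\frac{1}{P{\left(-33 \right)} + \frac{1100}{-2799}} = \frac{1}{-90 + \frac{1100}{-2799}} = \frac{1}{-90 + 1100 \left(- \frac{1}{2799}\right)} = \frac{1}{-90 - \frac{1100}{2799}} = \frac{1}{- \frac{253010}{2799}} = - \frac{2799}{253010}$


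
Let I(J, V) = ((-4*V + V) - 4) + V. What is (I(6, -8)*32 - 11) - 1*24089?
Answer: -23716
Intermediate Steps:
I(J, V) = -4 - 2*V (I(J, V) = (-3*V - 4) + V = (-4 - 3*V) + V = -4 - 2*V)
(I(6, -8)*32 - 11) - 1*24089 = ((-4 - 2*(-8))*32 - 11) - 1*24089 = ((-4 + 16)*32 - 11) - 24089 = (12*32 - 11) - 24089 = (384 - 11) - 24089 = 373 - 24089 = -23716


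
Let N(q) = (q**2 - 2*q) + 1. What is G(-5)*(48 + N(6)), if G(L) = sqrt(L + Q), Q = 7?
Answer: 73*sqrt(2) ≈ 103.24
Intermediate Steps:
N(q) = 1 + q**2 - 2*q
G(L) = sqrt(7 + L) (G(L) = sqrt(L + 7) = sqrt(7 + L))
G(-5)*(48 + N(6)) = sqrt(7 - 5)*(48 + (1 + 6**2 - 2*6)) = sqrt(2)*(48 + (1 + 36 - 12)) = sqrt(2)*(48 + 25) = sqrt(2)*73 = 73*sqrt(2)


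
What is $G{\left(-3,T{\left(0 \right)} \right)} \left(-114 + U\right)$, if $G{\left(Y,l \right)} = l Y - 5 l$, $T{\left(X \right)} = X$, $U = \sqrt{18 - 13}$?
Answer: $0$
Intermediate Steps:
$U = \sqrt{5} \approx 2.2361$
$G{\left(Y,l \right)} = - 5 l + Y l$ ($G{\left(Y,l \right)} = Y l - 5 l = - 5 l + Y l$)
$G{\left(-3,T{\left(0 \right)} \right)} \left(-114 + U\right) = 0 \left(-5 - 3\right) \left(-114 + \sqrt{5}\right) = 0 \left(-8\right) \left(-114 + \sqrt{5}\right) = 0 \left(-114 + \sqrt{5}\right) = 0$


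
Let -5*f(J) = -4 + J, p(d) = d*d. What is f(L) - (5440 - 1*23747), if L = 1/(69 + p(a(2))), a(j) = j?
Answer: 6682346/365 ≈ 18308.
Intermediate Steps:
p(d) = d**2
L = 1/73 (L = 1/(69 + 2**2) = 1/(69 + 4) = 1/73 ≈ 0.013699)
f(J) = 4/5 - J/5 (f(J) = -(-4 + J)/5 = 4/5 - J/5)
f(L) - (5440 - 1*23747) = (4/5 - 1/5*1/73) - (5440 - 1*23747) = (4/5 - 1/365) - (5440 - 23747) = 291/365 - 1*(-18307) = 291/365 + 18307 = 6682346/365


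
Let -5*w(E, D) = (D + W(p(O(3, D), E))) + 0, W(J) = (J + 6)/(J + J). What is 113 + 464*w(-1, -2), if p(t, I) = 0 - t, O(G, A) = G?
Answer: 345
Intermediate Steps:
p(t, I) = -t
W(J) = (6 + J)/(2*J) (W(J) = (6 + J)/((2*J)) = (6 + J)*(1/(2*J)) = (6 + J)/(2*J))
w(E, D) = ⅒ - D/5 (w(E, D) = -((D + (6 - 1*3)/(2*((-1*3)))) + 0)/5 = -((D + (½)*(6 - 3)/(-3)) + 0)/5 = -((D + (½)*(-⅓)*3) + 0)/5 = -((D - ½) + 0)/5 = -((-½ + D) + 0)/5 = -(-½ + D)/5 = ⅒ - D/5)
113 + 464*w(-1, -2) = 113 + 464*(⅒ - ⅕*(-2)) = 113 + 464*(⅒ + ⅖) = 113 + 464*(½) = 113 + 232 = 345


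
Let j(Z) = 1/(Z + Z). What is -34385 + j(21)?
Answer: -1444169/42 ≈ -34385.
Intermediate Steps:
j(Z) = 1/(2*Z)
-34385 + j(21) = -34385 + (1/2)/21 = -34385 + (1/2)*(1/21) = -34385 + 1/42 = -1444169/42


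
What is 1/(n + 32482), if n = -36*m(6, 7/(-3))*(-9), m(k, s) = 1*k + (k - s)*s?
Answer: 1/28126 ≈ 3.5554e-5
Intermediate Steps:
m(k, s) = k + s*(k - s)
n = -4356 (n = -36*(6 - (7/(-3))² + 6*(7/(-3)))*(-9) = -36*(6 - (7*(-⅓))² + 6*(7*(-⅓)))*(-9) = -36*(6 - (-7/3)² + 6*(-7/3))*(-9) = -36*(6 - 1*49/9 - 14)*(-9) = -36*(6 - 49/9 - 14)*(-9) = -36*(-121/9)*(-9) = 484*(-9) = -4356)
1/(n + 32482) = 1/(-4356 + 32482) = 1/28126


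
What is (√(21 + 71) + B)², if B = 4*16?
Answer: 4188 + 256*√23 ≈ 5415.7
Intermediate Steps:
B = 64
(√(21 + 71) + B)² = (√(21 + 71) + 64)² = (√92 + 64)² = (2*√23 + 64)² = (64 + 2*√23)²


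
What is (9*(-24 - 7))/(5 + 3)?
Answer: -279/8 ≈ -34.875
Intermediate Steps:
(9*(-24 - 7))/(5 + 3) = (9*(-31))/8 = -279*⅛ = -279/8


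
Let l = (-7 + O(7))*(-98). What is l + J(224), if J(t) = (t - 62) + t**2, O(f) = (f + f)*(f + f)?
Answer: 31816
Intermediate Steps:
O(f) = 4*f**2 (O(f) = (2*f)*(2*f) = 4*f**2)
J(t) = -62 + t + t**2 (J(t) = (-62 + t) + t**2 = -62 + t + t**2)
l = -18522 (l = (-7 + 4*7**2)*(-98) = (-7 + 4*49)*(-98) = (-7 + 196)*(-98) = 189*(-98) = -18522)
l + J(224) = -18522 + (-62 + 224 + 224**2) = -18522 + (-62 + 224 + 50176) = -18522 + 50338 = 31816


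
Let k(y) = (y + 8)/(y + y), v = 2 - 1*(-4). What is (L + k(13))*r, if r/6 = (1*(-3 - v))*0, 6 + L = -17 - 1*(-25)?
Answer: 0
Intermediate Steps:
v = 6 (v = 2 + 4 = 6)
k(y) = (8 + y)/(2*y) (k(y) = (8 + y)/((2*y)) = (8 + y)*(1/(2*y)) = (8 + y)/(2*y))
L = 2 (L = -6 + (-17 - 1*(-25)) = -6 + (-17 + 25) = -6 + 8 = 2)
r = 0 (r = 6*((1*(-3 - 1*6))*0) = 6*((1*(-3 - 6))*0) = 6*((1*(-9))*0) = 6*(-9*0) = 6*0 = 0)
(L + k(13))*r = (2 + (1/2)*(8 + 13)/13)*0 = (2 + (1/2)*(1/13)*21)*0 = (2 + 21/26)*0 = (73/26)*0 = 0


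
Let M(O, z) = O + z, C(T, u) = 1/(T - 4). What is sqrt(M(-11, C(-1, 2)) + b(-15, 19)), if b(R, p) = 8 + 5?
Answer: 3*sqrt(5)/5 ≈ 1.3416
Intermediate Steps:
b(R, p) = 13
C(T, u) = 1/(-4 + T)
sqrt(M(-11, C(-1, 2)) + b(-15, 19)) = sqrt((-11 + 1/(-4 - 1)) + 13) = sqrt((-11 + 1/(-5)) + 13) = sqrt((-11 - 1/5) + 13) = sqrt(-56/5 + 13) = sqrt(9/5) = 3*sqrt(5)/5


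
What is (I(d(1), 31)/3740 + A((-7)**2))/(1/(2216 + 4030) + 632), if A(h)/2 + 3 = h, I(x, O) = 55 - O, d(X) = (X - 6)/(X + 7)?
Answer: 537318396/3690887255 ≈ 0.14558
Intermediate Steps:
d(X) = (-6 + X)/(7 + X)
A(h) = -6 + 2*h
(I(d(1), 31)/3740 + A((-7)**2))/(1/(2216 + 4030) + 632) = ((55 - 1*31)/3740 + (-6 + 2*(-7)**2))/(1/(2216 + 4030) + 632) = ((55 - 31)*(1/3740) + (-6 + 2*49))/(1/6246 + 632) = (24*(1/3740) + (-6 + 98))/(1/6246 + 632) = (6/935 + 92)/(3947473/6246) = (86026/935)*(6246/3947473) = 537318396/3690887255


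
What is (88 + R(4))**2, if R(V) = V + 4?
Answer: 9216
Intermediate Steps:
R(V) = 4 + V
(88 + R(4))**2 = (88 + (4 + 4))**2 = (88 + 8)**2 = 96**2 = 9216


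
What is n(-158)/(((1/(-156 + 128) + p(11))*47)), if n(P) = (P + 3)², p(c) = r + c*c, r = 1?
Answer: 134540/32101 ≈ 4.1911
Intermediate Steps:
p(c) = 1 + c² (p(c) = 1 + c*c = 1 + c²)
n(P) = (3 + P)²
n(-158)/(((1/(-156 + 128) + p(11))*47)) = (3 - 158)²/(((1/(-156 + 128) + (1 + 11²))*47)) = (-155)²/(((1/(-28) + (1 + 121))*47)) = 24025/(((-1/28 + 122)*47)) = 24025/(((3415/28)*47)) = 24025/(160505/28) = 24025*(28/160505) = 134540/32101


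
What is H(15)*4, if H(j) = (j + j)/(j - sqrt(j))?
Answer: 60/7 + 4*sqrt(15)/7 ≈ 10.785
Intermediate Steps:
H(j) = 2*j/(j - sqrt(j)) (H(j) = (2*j)/(j - sqrt(j)) = 2*j/(j - sqrt(j)))
H(15)*4 = (2*15/(15 - sqrt(15)))*4 = (30/(15 - sqrt(15)))*4 = 120/(15 - sqrt(15))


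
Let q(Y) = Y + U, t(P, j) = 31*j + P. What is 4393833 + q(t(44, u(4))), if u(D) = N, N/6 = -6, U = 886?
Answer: 4393647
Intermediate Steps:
N = -36 (N = 6*(-6) = -36)
u(D) = -36
t(P, j) = P + 31*j
q(Y) = 886 + Y (q(Y) = Y + 886 = 886 + Y)
4393833 + q(t(44, u(4))) = 4393833 + (886 + (44 + 31*(-36))) = 4393833 + (886 + (44 - 1116)) = 4393833 + (886 - 1072) = 4393833 - 186 = 4393647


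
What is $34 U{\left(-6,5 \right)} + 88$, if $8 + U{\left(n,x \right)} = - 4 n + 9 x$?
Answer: $2162$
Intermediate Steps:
$U{\left(n,x \right)} = -8 - 4 n + 9 x$ ($U{\left(n,x \right)} = -8 - \left(- 9 x + 4 n\right) = -8 - 4 n + 9 x$)
$34 U{\left(-6,5 \right)} + 88 = 34 \left(-8 - -24 + 9 \cdot 5\right) + 88 = 34 \left(-8 + 24 + 45\right) + 88 = 34 \cdot 61 + 88 = 2074 + 88 = 2162$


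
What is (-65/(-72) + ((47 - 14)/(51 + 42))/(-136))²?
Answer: 72914521/89984196 ≈ 0.81030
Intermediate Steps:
(-65/(-72) + ((47 - 14)/(51 + 42))/(-136))² = (-65*(-1/72) + (33/93)*(-1/136))² = (65/72 + (33*(1/93))*(-1/136))² = (65/72 + (11/31)*(-1/136))² = (65/72 - 11/4216)² = (8539/9486)² = 72914521/89984196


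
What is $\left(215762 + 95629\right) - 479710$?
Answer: $-168319$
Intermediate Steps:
$\left(215762 + 95629\right) - 479710 = 311391 - 479710 = -168319$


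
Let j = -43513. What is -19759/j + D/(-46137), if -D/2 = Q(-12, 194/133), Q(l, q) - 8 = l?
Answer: 911272879/2007559281 ≈ 0.45392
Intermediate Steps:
Q(l, q) = 8 + l
D = 8 (D = -2*(8 - 12) = -2*(-4) = 8)
-19759/j + D/(-46137) = -19759/(-43513) + 8/(-46137) = -19759*(-1/43513) + 8*(-1/46137) = 19759/43513 - 8/46137 = 911272879/2007559281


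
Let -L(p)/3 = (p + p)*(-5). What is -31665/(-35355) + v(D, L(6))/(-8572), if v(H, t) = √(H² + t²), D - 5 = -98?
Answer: 2111/2357 - 3*√4561/8572 ≈ 0.87199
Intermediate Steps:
D = -93 (D = 5 - 98 = -93)
L(p) = 30*p (L(p) = -3*(p + p)*(-5) = -3*2*p*(-5) = -(-30)*p = 30*p)
-31665/(-35355) + v(D, L(6))/(-8572) = -31665/(-35355) + √((-93)² + (30*6)²)/(-8572) = -31665*(-1/35355) + √(8649 + 180²)*(-1/8572) = 2111/2357 + √(8649 + 32400)*(-1/8572) = 2111/2357 + √41049*(-1/8572) = 2111/2357 + (3*√4561)*(-1/8572) = 2111/2357 - 3*√4561/8572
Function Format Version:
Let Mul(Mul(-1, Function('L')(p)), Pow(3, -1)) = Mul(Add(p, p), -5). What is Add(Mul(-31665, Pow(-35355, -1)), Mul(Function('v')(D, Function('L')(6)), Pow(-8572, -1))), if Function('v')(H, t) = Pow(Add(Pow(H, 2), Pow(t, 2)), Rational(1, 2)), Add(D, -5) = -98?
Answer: Add(Rational(2111, 2357), Mul(Rational(-3, 8572), Pow(4561, Rational(1, 2)))) ≈ 0.87199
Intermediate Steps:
D = -93 (D = Add(5, -98) = -93)
Function('L')(p) = Mul(30, p) (Function('L')(p) = Mul(-3, Mul(Add(p, p), -5)) = Mul(-3, Mul(Mul(2, p), -5)) = Mul(-3, Mul(-10, p)) = Mul(30, p))
Add(Mul(-31665, Pow(-35355, -1)), Mul(Function('v')(D, Function('L')(6)), Pow(-8572, -1))) = Add(Mul(-31665, Pow(-35355, -1)), Mul(Pow(Add(Pow(-93, 2), Pow(Mul(30, 6), 2)), Rational(1, 2)), Pow(-8572, -1))) = Add(Mul(-31665, Rational(-1, 35355)), Mul(Pow(Add(8649, Pow(180, 2)), Rational(1, 2)), Rational(-1, 8572))) = Add(Rational(2111, 2357), Mul(Pow(Add(8649, 32400), Rational(1, 2)), Rational(-1, 8572))) = Add(Rational(2111, 2357), Mul(Pow(41049, Rational(1, 2)), Rational(-1, 8572))) = Add(Rational(2111, 2357), Mul(Mul(3, Pow(4561, Rational(1, 2))), Rational(-1, 8572))) = Add(Rational(2111, 2357), Mul(Rational(-3, 8572), Pow(4561, Rational(1, 2))))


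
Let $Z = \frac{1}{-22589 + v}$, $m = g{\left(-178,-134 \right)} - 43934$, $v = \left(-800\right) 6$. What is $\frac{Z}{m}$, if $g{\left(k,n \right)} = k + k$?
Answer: $\frac{1}{1213058810} \approx 8.2436 \cdot 10^{-10}$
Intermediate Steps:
$v = -4800$
$g{\left(k,n \right)} = 2 k$
$m = -44290$ ($m = 2 \left(-178\right) - 43934 = -356 - 43934 = -44290$)
$Z = - \frac{1}{27389}$ ($Z = \frac{1}{-22589 - 4800} = \frac{1}{-27389} = - \frac{1}{27389} \approx -3.6511 \cdot 10^{-5}$)
$\frac{Z}{m} = - \frac{1}{27389 \left(-44290\right)} = \left(- \frac{1}{27389}\right) \left(- \frac{1}{44290}\right) = \frac{1}{1213058810}$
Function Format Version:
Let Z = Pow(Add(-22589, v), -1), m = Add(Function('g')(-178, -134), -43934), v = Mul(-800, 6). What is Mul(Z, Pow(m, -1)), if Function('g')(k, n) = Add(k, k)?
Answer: Rational(1, 1213058810) ≈ 8.2436e-10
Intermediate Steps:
v = -4800
Function('g')(k, n) = Mul(2, k)
m = -44290 (m = Add(Mul(2, -178), -43934) = Add(-356, -43934) = -44290)
Z = Rational(-1, 27389) (Z = Pow(Add(-22589, -4800), -1) = Pow(-27389, -1) = Rational(-1, 27389) ≈ -3.6511e-5)
Mul(Z, Pow(m, -1)) = Mul(Rational(-1, 27389), Pow(-44290, -1)) = Mul(Rational(-1, 27389), Rational(-1, 44290)) = Rational(1, 1213058810)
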